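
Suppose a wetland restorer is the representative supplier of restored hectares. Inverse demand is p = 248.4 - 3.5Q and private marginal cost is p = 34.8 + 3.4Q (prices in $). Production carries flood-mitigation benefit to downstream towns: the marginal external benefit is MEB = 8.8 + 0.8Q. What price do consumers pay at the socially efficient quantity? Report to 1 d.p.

P = $120.8

Social marginal cost = private MC − MEB = 26.0 + 2.6Q.
Set SMC = demand: 26.0 + 2.6Q = 248.4 - 3.5Q → Q* = 36.4590.
Consumer price on the demand curve at Q*: 248.4 − 3.5×36.4590 = 120.7935.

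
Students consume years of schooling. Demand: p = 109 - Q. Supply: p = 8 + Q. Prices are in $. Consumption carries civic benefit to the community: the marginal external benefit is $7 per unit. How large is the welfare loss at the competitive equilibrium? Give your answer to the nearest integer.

DWL = $12

Market equilibrium (private): 8 + Q = 109 - Q → Q_m = 50.5000.
Social marginal benefit = demand + MEB = 116 - Q.
Set SMB = MC: 116 - Q = 8 + Q → Q* = 54.0000.
Height of the DWL triangle at Q_m is SMB(Q_m) − MC(Q_m) = MEB(Q_m) = 7.0000.
DWL = ½ × 3.5000 × 7.0000 = 12.2500.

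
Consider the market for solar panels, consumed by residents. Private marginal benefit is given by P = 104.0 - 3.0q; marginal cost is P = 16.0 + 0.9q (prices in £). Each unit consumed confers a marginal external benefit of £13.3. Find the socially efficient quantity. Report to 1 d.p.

Social marginal benefit = demand + MEB = 117.3 - 3.0q.
Set SMB = MC: 117.3 - 3.0q = 16.0 + 0.9q → q* = 25.9744.

q* = 26.0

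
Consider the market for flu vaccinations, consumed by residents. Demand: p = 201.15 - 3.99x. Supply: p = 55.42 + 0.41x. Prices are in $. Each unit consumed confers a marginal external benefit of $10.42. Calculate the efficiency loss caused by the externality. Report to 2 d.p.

Market equilibrium (private): 55.42 + 0.41x = 201.15 - 3.99x → x_m = 33.1205.
Social marginal benefit = demand + MEB = 211.57 - 3.99x.
Set SMB = MC: 211.57 - 3.99x = 55.42 + 0.41x → x* = 35.4886.
Height of the DWL triangle at x_m is SMB(x_m) − MC(x_m) = MEB(x_m) = 10.4200.
DWL = ½ × 2.3681 × 10.4200 = 12.3378.

DWL = $12.34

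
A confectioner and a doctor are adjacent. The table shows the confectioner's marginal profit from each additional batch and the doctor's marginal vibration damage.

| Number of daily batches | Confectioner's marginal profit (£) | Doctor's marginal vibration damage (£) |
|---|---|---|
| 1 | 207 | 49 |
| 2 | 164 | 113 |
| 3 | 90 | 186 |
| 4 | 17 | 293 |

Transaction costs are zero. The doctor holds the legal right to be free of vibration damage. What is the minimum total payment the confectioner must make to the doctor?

Efficient level: marginal profit ≥ marginal vibration damage through level 2, so k* = 2.
With the doctor holding the right, the confectioner must at least compensate total damage at k*: 49 + 113 = 162.

£162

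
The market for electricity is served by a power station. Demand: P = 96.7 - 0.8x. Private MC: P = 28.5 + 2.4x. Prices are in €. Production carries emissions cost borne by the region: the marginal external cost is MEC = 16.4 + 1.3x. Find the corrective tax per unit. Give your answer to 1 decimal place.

tax = €31.4 per unit

Social marginal cost = private MC + MEC = 44.9 + 3.7x.
Set SMC = demand: 44.9 + 3.7x = 96.7 - 0.8x → x* = 11.5111.
The Pigouvian tax equals MEC at x*: 16.4 + 1.3×11.5111 = 31.3644.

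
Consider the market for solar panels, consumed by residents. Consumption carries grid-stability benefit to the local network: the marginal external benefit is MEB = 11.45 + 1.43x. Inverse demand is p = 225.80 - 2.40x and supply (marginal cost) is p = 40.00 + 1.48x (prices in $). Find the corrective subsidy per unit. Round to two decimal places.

Social marginal benefit = demand + MEB = 237.25 - 0.97x.
Set SMB = MC: 237.25 - 0.97x = 40.00 + 1.48x → x* = 80.5102.
The Pigouvian subsidy equals MEB at x*: 11.45 + 1.43×80.5102 = 126.5796.

subsidy = $126.58 per unit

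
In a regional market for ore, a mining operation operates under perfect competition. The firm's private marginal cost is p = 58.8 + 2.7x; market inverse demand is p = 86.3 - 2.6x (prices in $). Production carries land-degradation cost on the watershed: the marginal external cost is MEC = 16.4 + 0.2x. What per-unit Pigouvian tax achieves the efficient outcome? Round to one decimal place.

Social marginal cost = private MC + MEC = 75.2 + 2.9x.
Set SMC = demand: 75.2 + 2.9x = 86.3 - 2.6x → x* = 2.0182.
The Pigouvian tax equals MEC at x*: 16.4 + 0.2×2.0182 = 16.8036.

tax = $16.8 per unit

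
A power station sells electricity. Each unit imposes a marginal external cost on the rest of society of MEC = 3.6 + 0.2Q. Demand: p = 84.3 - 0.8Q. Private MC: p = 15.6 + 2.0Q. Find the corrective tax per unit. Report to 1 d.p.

Social marginal cost = private MC + MEC = 19.2 + 2.2Q.
Set SMC = demand: 19.2 + 2.2Q = 84.3 - 0.8Q → Q* = 21.7000.
The Pigouvian tax equals MEC at Q*: 3.6 + 0.2×21.7000 = 7.9400.

tax = 7.9 per unit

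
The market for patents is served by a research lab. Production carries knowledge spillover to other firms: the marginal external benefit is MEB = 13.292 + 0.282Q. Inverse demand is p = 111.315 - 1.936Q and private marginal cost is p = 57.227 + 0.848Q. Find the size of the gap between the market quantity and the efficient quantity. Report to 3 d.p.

Market equilibrium (private): 57.227 + 0.848Q = 111.315 - 1.936Q → Q_m = 19.4282.
Social marginal cost = private MC − MEB = 43.935 + 0.566Q.
Set SMC = demand: 43.935 + 0.566Q = 111.315 - 1.936Q → Q* = 26.9305.
Gap = |19.4282 − 26.9305| = 7.5023.

7.502 units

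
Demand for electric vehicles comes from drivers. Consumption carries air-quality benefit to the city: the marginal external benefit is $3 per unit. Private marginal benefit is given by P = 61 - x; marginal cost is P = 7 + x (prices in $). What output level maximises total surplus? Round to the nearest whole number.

x* = 29

Social marginal benefit = demand + MEB = 64 - x.
Set SMB = MC: 64 - x = 7 + x → x* = 28.5000.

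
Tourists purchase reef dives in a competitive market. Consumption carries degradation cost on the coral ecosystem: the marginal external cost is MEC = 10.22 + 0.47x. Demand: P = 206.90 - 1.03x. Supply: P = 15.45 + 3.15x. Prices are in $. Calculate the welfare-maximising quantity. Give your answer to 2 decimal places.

x* = 38.97

Social marginal benefit = demand − MEC = 196.68 - 1.50x.
Set SMB = MC: 196.68 - 1.50x = 15.45 + 3.15x → x* = 38.9742.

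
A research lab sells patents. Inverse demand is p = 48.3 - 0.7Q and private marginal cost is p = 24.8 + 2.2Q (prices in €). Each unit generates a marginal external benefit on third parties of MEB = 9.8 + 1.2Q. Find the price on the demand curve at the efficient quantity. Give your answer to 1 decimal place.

P = €34.6

Social marginal cost = private MC − MEB = 15.0 + Q.
Set SMC = demand: 15.0 + Q = 48.3 - 0.7Q → Q* = 19.5882.
Consumer price on the demand curve at Q*: 48.3 − 0.7×19.5882 = 34.5883.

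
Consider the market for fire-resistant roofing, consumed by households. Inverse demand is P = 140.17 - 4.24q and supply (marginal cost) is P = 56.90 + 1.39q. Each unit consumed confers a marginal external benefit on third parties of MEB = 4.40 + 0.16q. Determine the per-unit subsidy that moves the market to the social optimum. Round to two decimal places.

Social marginal benefit = demand + MEB = 144.57 - 4.08q.
Set SMB = MC: 144.57 - 4.08q = 56.90 + 1.39q → q* = 16.0274.
The Pigouvian subsidy equals MEB at q*: 4.40 + 0.16×16.0274 = 6.9644.

subsidy = 6.96 per unit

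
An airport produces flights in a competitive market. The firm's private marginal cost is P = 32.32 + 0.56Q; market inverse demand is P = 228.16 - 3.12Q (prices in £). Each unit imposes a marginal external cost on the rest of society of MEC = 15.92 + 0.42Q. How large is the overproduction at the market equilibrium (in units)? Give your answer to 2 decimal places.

9.33 units

Market equilibrium (private): 32.32 + 0.56Q = 228.16 - 3.12Q → Q_m = 53.2174.
Social marginal cost = private MC + MEC = 48.24 + 0.98Q.
Set SMC = demand: 48.24 + 0.98Q = 228.16 - 3.12Q → Q* = 43.8829.
Gap = |53.2174 − 43.8829| = 9.3345.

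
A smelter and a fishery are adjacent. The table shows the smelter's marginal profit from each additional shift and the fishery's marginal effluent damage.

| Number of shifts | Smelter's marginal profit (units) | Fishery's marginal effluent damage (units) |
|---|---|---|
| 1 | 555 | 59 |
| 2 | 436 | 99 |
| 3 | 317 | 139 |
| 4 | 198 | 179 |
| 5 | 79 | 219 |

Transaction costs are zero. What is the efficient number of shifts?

Bargaining reaches the level where marginal profit last exceeds marginal effluent damage.
That holds through level 4 (198 ≥ 179) but not at 5 (79 < 219).

4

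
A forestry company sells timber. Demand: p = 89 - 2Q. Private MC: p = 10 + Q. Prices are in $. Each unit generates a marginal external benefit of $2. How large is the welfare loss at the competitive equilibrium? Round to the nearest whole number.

Market equilibrium (private): 10 + Q = 89 - 2Q → Q_m = 26.3333.
Social marginal cost = private MC − MEB = 8 + Q.
Set SMC = demand: 8 + Q = 89 - 2Q → Q* = 27.0000.
Height of the DWL triangle at Q_m is demand(Q_m) − SMC(Q_m) = MEB(Q_m) = 2.0000.
DWL = ½ × 0.6667 × 2.0000 = 0.6667.

DWL = $1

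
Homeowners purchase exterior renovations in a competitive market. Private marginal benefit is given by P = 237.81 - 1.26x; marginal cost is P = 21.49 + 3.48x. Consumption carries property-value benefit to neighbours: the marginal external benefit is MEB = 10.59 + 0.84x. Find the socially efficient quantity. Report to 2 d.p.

Social marginal benefit = demand + MEB = 248.40 - 0.42x.
Set SMB = MC: 248.40 - 0.42x = 21.49 + 3.48x → x* = 58.1821.

x* = 58.18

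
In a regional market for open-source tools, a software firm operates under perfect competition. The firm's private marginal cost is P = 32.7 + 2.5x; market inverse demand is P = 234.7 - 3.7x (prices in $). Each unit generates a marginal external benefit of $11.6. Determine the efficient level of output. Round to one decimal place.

x* = 34.5

Social marginal cost = private MC − MEB = 21.1 + 2.5x.
Set SMC = demand: 21.1 + 2.5x = 234.7 - 3.7x → x* = 34.4516.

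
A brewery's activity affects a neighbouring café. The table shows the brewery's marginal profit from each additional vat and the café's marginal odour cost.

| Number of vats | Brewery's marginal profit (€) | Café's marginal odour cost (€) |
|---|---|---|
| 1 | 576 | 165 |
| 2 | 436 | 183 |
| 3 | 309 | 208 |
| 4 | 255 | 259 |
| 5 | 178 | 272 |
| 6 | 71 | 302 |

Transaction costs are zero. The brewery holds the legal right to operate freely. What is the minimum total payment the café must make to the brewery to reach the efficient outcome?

€504

Left alone the brewery would choose level 6 (marginal profit stays positive).
Efficient level: k* = 3 (marginal profit ≥ marginal odour cost through 3).
The café must at least cover the brewery's forgone profit from cutting 6→3: 255 + 178 + 71 = 504.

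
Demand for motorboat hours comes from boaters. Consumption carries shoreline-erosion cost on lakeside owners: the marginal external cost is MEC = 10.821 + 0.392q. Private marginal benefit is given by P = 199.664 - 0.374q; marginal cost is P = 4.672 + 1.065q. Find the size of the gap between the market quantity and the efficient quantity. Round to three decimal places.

Market equilibrium (private): 4.672 + 1.065q = 199.664 - 0.374q → q_m = 135.5052.
Social marginal benefit = demand − MEC = 188.843 - 0.766q.
Set SMB = MC: 188.843 - 0.766q = 4.672 + 1.065q → q* = 100.5849.
Gap = |135.5052 − 100.5849| = 34.9203.

34.920 units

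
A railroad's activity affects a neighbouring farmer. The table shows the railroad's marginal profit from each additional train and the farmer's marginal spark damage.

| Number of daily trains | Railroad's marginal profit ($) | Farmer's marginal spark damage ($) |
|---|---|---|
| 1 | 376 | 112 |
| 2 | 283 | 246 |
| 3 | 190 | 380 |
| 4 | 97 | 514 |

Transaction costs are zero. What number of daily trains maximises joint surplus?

2

Bargaining reaches the level where marginal profit last exceeds marginal spark damage.
That holds through level 2 (283 ≥ 246) but not at 3 (190 < 380).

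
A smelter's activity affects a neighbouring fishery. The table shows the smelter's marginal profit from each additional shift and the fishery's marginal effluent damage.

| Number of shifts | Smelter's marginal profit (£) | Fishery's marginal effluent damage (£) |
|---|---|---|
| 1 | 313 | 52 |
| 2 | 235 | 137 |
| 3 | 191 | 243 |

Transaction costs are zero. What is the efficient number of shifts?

2

Bargaining reaches the level where marginal profit last exceeds marginal effluent damage.
That holds through level 2 (235 ≥ 137) but not at 3 (191 < 243).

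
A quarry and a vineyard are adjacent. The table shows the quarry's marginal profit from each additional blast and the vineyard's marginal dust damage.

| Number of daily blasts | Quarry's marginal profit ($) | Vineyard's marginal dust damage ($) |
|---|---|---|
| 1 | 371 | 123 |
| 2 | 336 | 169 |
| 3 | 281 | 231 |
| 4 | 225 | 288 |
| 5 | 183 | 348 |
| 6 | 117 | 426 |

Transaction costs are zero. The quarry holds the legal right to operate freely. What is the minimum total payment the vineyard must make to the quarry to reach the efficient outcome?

$525

Left alone the quarry would choose level 6 (marginal profit stays positive).
Efficient level: k* = 3 (marginal profit ≥ marginal dust damage through 3).
The vineyard must at least cover the quarry's forgone profit from cutting 6→3: 225 + 183 + 117 = 525.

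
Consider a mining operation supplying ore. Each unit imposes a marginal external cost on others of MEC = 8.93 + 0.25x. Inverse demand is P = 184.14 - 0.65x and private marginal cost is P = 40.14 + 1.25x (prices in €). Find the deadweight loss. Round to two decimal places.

Market equilibrium (private): 40.14 + 1.25x = 184.14 - 0.65x → x_m = 75.7895.
Social marginal cost = private MC + MEC = 49.07 + 1.50x.
Set SMC = demand: 49.07 + 1.50x = 184.14 - 0.65x → x* = 62.8233.
Height of the DWL triangle at x_m is SMC(x_m) − demand(x_m) = MEC(x_m) = 27.8774.
DWL = ½ × 12.9662 × 27.8774 = 180.7320.

DWL = €180.73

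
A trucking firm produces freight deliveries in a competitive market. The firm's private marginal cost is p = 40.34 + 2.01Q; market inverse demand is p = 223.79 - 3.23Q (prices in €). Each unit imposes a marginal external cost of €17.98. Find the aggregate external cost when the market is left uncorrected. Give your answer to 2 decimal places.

Market equilibrium (private): 40.34 + 2.01Q = 223.79 - 3.23Q → Q_m = 35.0095.
Total external cost = MEC × Q_m = 17.98 × 35.0095 = 629.4708.

€629.47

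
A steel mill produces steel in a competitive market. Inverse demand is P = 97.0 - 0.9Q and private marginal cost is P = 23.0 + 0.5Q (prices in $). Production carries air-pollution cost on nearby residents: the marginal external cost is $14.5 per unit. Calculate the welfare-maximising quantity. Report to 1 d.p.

Q* = 42.5

Social marginal cost = private MC + MEC = 37.5 + 0.5Q.
Set SMC = demand: 37.5 + 0.5Q = 97.0 - 0.9Q → Q* = 42.5000.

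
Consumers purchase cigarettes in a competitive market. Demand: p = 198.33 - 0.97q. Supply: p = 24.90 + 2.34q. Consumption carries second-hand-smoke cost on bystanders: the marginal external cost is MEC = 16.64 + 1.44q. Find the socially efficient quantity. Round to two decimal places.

Social marginal benefit = demand − MEC = 181.69 - 2.41q.
Set SMB = MC: 181.69 - 2.41q = 24.90 + 2.34q → q* = 33.0084.

q* = 33.01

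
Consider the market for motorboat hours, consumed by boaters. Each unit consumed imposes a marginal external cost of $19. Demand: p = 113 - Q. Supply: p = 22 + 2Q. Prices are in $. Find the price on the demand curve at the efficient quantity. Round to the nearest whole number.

Social marginal benefit = demand − MEC = 94 - Q.
Set SMB = MC: 94 - Q = 22 + 2Q → Q* = 24.0000.
Consumer price on the demand curve at Q*: 113 − 1×24.0000 = 89.0000.

P = $89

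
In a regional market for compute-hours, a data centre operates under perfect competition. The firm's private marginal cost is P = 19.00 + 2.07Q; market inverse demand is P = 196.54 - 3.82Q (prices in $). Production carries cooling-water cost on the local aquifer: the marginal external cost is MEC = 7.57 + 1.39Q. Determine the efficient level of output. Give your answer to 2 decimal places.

Q* = 23.35

Social marginal cost = private MC + MEC = 26.57 + 3.46Q.
Set SMC = demand: 26.57 + 3.46Q = 196.54 - 3.82Q → Q* = 23.3475.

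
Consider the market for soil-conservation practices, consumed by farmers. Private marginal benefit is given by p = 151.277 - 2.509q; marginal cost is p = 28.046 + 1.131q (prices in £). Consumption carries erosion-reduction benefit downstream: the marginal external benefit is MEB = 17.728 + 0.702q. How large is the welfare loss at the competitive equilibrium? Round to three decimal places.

Market equilibrium (private): 28.046 + 1.131q = 151.277 - 2.509q → q_m = 33.8547.
Social marginal benefit = demand + MEB = 169.005 - 1.807q.
Set SMB = MC: 169.005 - 1.807q = 28.046 + 1.131q → q* = 47.9779.
The welfare-loss triangle has base |q_m − q*| and height MEB(q_m) (the vertical gap between SMB and MC is zero at q* and MEB at q_m).
DWL = ½ × 14.1232 × 41.4940 = 293.0140.

DWL = £293.014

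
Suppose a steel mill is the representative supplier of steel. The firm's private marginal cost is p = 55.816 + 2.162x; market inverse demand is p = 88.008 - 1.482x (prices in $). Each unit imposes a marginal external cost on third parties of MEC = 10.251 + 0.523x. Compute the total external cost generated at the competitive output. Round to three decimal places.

Market equilibrium (private): 55.816 + 2.162x = 88.008 - 1.482x → x_m = 8.8342.
Total external cost = ∫₀^{x_m} (10.251 + 0.523x) dx = 10.251×8.8342 + ½×0.523×8.8342² = 110.9677.

$110.968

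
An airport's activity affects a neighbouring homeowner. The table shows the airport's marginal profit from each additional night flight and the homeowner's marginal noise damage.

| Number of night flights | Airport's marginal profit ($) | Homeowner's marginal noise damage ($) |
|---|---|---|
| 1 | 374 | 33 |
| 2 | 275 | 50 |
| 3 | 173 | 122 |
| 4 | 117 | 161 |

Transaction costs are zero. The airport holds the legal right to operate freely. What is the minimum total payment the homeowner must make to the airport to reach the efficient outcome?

$117

Left alone the airport would choose level 4 (marginal profit stays positive).
Efficient level: k* = 3 (marginal profit ≥ marginal noise damage through 3).
The homeowner must at least cover the airport's forgone profit from cutting 4→3: 117 = 117.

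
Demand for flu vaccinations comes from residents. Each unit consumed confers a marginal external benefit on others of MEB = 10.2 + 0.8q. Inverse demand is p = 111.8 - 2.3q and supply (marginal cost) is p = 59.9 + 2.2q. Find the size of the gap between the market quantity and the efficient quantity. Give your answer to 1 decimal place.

Market equilibrium (private): 59.9 + 2.2q = 111.8 - 2.3q → q_m = 11.5333.
Social marginal benefit = demand + MEB = 122.0 - 1.5q.
Set SMB = MC: 122.0 - 1.5q = 59.9 + 2.2q → q* = 16.7838.
Gap = |11.5333 − 16.7838| = 5.2505.

5.3 units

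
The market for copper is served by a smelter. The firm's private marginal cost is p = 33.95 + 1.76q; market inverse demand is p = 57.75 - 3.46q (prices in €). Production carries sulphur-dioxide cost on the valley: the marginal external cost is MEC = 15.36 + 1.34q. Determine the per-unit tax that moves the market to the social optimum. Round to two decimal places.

tax = €17.08 per unit

Social marginal cost = private MC + MEC = 49.31 + 3.10q.
Set SMC = demand: 49.31 + 3.10q = 57.75 - 3.46q → q* = 1.2866.
The Pigouvian tax equals MEC at q*: 15.36 + 1.34×1.2866 = 17.0840.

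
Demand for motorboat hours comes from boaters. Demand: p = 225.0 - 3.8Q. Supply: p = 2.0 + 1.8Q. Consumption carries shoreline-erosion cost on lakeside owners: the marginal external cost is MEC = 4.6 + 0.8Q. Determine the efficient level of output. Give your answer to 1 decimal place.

Social marginal benefit = demand − MEC = 220.4 - 4.6Q.
Set SMB = MC: 220.4 - 4.6Q = 2.0 + 1.8Q → Q* = 34.1250.

Q* = 34.1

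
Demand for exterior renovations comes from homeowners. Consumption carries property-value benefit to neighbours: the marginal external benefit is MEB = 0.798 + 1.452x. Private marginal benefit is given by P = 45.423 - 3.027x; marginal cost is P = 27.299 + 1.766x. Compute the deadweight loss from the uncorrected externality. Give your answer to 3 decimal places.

Market equilibrium (private): 27.299 + 1.766x = 45.423 - 3.027x → x_m = 3.7813.
Social marginal benefit = demand + MEB = 46.221 - 1.575x.
Set SMB = MC: 46.221 - 1.575x = 27.299 + 1.766x → x* = 5.6636.
Height of the DWL triangle at x_m is SMB(x_m) − MC(x_m) = MEB(x_m) = 6.2885.
DWL = ½ × 1.8823 × 6.2885 = 5.9184.

DWL = 5.918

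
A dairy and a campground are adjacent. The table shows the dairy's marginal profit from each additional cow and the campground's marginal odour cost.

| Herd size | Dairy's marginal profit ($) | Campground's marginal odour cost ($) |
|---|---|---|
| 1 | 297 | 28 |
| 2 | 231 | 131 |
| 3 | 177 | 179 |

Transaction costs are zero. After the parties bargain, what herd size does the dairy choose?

Bargaining reaches the level where marginal profit last exceeds marginal odour cost.
That holds through level 2 (231 ≥ 131) but not at 3 (177 < 179).

2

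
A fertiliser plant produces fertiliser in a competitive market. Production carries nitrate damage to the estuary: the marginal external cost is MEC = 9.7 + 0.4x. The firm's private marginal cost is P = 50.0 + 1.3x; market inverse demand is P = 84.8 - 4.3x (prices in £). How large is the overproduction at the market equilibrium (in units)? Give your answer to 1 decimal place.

2.0 units

Market equilibrium (private): 50.0 + 1.3x = 84.8 - 4.3x → x_m = 6.2143.
Social marginal cost = private MC + MEC = 59.7 + 1.7x.
Set SMC = demand: 59.7 + 1.7x = 84.8 - 4.3x → x* = 4.1833.
Gap = |6.2143 − 4.1833| = 2.0310.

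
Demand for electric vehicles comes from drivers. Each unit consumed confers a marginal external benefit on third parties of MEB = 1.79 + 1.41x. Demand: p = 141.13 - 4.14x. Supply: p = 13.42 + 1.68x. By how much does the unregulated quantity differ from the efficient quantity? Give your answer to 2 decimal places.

7.42 units

Market equilibrium (private): 13.42 + 1.68x = 141.13 - 4.14x → x_m = 21.9433.
Social marginal benefit = demand + MEB = 142.92 - 2.73x.
Set SMB = MC: 142.92 - 2.73x = 13.42 + 1.68x → x* = 29.3651.
Gap = |21.9433 − 29.3651| = 7.4218.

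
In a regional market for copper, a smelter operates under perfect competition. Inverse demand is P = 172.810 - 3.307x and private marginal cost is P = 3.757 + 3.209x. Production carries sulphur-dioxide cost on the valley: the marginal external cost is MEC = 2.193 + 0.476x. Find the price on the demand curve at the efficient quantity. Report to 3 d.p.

P = 93.890

Social marginal cost = private MC + MEC = 5.950 + 3.685x.
Set SMC = demand: 5.950 + 3.685x = 172.810 - 3.307x → x* = 23.8644.
Consumer price on the demand curve at x*: 172.810 − 3.307×23.8644 = 93.8904.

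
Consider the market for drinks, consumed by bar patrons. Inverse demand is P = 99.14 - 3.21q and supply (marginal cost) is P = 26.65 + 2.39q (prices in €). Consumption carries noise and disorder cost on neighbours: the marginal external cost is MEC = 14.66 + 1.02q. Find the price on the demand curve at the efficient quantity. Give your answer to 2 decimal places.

Social marginal benefit = demand − MEC = 84.48 - 4.23q.
Set SMB = MC: 84.48 - 4.23q = 26.65 + 2.39q → q* = 8.7356.
Consumer price on the demand curve at q*: 99.14 − 3.21×8.7356 = 71.0987.

P = €71.10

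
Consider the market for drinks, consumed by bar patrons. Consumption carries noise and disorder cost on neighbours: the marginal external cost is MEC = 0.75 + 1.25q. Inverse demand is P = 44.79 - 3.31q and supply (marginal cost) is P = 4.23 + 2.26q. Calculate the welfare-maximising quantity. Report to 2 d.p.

Social marginal benefit = demand − MEC = 44.04 - 4.56q.
Set SMB = MC: 44.04 - 4.56q = 4.23 + 2.26q → q* = 5.8372.

q* = 5.84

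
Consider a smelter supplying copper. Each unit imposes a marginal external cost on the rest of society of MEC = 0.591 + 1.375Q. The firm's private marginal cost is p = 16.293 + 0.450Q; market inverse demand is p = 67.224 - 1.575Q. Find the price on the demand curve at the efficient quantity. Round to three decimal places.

Social marginal cost = private MC + MEC = 16.884 + 1.825Q.
Set SMC = demand: 16.884 + 1.825Q = 67.224 - 1.575Q → Q* = 14.8059.
Consumer price on the demand curve at Q*: 67.224 − 1.575×14.8059 = 43.9047.

P = 43.905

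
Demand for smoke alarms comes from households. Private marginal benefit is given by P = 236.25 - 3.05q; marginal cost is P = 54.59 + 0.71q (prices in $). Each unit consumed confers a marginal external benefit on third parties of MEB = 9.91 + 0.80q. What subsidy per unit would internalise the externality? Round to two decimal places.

Social marginal benefit = demand + MEB = 246.16 - 2.25q.
Set SMB = MC: 246.16 - 2.25q = 54.59 + 0.71q → q* = 64.7196.
The Pigouvian subsidy equals MEB at q*: 9.91 + 0.80×64.7196 = 61.6857.

subsidy = $61.69 per unit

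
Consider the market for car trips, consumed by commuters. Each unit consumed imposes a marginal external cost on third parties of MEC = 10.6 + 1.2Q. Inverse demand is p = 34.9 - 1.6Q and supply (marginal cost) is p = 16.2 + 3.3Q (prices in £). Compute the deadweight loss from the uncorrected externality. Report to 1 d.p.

Market equilibrium (private): 16.2 + 3.3Q = 34.9 - 1.6Q → Q_m = 3.8163.
Social marginal benefit = demand − MEC = 24.3 - 2.8Q.
Set SMB = MC: 24.3 - 2.8Q = 16.2 + 3.3Q → Q* = 1.3279.
Height of the DWL triangle at Q_m is MC(Q_m) − SMB(Q_m) = MEC(Q_m) = 15.1796.
DWL = ½ × 2.4884 × 15.1796 = 18.8865.

DWL = £18.9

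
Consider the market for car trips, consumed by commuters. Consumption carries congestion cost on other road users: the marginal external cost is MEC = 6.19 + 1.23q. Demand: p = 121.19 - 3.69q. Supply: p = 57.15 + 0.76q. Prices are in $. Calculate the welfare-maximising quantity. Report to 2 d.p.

Social marginal benefit = demand − MEC = 115.00 - 4.92q.
Set SMB = MC: 115.00 - 4.92q = 57.15 + 0.76q → q* = 10.1849.

q* = 10.18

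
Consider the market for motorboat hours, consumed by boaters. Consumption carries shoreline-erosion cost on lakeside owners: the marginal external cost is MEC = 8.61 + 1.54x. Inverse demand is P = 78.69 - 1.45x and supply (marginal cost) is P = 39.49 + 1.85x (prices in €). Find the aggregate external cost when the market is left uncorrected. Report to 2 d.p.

€210.93

Market equilibrium (private): 39.49 + 1.85x = 78.69 - 1.45x → x_m = 11.8788.
Total external cost = ∫₀^{x_m} (8.61 + 1.54x) dx = 8.61×11.8788 + ½×1.54×11.8788² = 210.9280.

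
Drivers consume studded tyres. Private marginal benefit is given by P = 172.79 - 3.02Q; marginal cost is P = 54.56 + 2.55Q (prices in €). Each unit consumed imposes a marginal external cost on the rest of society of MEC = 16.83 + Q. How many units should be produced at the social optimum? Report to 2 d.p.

Q* = 15.43

Social marginal benefit = demand − MEC = 155.96 - 4.02Q.
Set SMB = MC: 155.96 - 4.02Q = 54.56 + 2.55Q → Q* = 15.4338.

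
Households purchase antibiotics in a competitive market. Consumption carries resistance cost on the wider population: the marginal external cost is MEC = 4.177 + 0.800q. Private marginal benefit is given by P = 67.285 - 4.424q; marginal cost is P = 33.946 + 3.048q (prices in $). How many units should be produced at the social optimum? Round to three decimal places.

Social marginal benefit = demand − MEC = 63.108 - 5.224q.
Set SMB = MC: 63.108 - 5.224q = 33.946 + 3.048q → q* = 3.5254.

q* = 3.525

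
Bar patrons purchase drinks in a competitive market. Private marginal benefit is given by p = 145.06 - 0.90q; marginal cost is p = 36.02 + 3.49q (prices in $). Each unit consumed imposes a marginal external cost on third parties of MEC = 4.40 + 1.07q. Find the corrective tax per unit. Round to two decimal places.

Social marginal benefit = demand − MEC = 140.66 - 1.97q.
Set SMB = MC: 140.66 - 1.97q = 36.02 + 3.49q → q* = 19.1648.
The Pigouvian tax equals MEC at q*: 4.40 + 1.07×19.1648 = 24.9063.

tax = $24.91 per unit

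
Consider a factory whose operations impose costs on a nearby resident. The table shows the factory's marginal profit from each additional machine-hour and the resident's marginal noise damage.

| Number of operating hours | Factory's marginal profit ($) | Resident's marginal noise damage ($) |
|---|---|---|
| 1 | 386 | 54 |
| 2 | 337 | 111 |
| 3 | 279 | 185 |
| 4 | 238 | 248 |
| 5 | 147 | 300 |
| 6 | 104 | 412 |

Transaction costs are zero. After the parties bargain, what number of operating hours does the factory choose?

3

Bargaining reaches the level where marginal profit last exceeds marginal noise damage.
That holds through level 3 (279 ≥ 185) but not at 4 (238 < 248).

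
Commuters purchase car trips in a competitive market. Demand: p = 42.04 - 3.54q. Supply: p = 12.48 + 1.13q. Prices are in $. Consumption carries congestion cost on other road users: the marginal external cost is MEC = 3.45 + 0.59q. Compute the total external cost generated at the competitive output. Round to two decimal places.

Market equilibrium (private): 12.48 + 1.13q = 42.04 - 3.54q → q_m = 6.3298.
Total external cost = ∫₀^{q_m} (3.45 + 0.59q) dq = 3.45×6.3298 + ½×0.59×6.3298² = 33.6574.

$33.66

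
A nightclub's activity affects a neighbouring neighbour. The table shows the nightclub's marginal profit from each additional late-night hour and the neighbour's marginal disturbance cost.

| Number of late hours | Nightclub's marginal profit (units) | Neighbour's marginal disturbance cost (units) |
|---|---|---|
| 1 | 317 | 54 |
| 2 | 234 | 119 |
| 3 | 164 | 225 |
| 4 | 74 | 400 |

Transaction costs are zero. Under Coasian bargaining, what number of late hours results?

2

Bargaining reaches the level where marginal profit last exceeds marginal disturbance cost.
That holds through level 2 (234 ≥ 119) but not at 3 (164 < 225).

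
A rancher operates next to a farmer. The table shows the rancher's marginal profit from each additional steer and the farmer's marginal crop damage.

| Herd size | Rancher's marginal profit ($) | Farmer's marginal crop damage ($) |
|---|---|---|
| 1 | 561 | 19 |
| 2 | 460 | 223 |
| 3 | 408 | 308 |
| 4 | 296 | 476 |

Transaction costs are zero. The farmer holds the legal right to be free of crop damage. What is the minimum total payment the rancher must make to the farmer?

Efficient level: marginal profit ≥ marginal crop damage through level 3, so k* = 3.
With the farmer holding the right, the rancher must at least compensate total damage at k*: 19 + 223 + 308 = 550.

$550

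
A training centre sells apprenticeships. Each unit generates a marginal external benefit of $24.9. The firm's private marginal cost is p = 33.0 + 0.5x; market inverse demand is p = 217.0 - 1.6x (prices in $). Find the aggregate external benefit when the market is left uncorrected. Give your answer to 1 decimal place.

$2181.7

Market equilibrium (private): 33.0 + 0.5x = 217.0 - 1.6x → x_m = 87.6190.
Total external benefit = MEB × x_m = 24.9 × 87.6190 = 2181.7131.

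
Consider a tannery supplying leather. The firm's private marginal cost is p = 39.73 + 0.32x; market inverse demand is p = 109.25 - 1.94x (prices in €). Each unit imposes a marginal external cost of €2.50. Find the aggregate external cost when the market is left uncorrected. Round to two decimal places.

Market equilibrium (private): 39.73 + 0.32x = 109.25 - 1.94x → x_m = 30.7611.
Total external cost = MEC × x_m = 2.50 × 30.7611 = 76.9028.

€76.90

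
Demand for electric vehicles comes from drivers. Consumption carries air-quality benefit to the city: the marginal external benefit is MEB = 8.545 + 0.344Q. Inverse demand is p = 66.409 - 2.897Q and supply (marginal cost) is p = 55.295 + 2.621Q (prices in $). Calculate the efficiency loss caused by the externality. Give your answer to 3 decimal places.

DWL = $8.247

Market equilibrium (private): 55.295 + 2.621Q = 66.409 - 2.897Q → Q_m = 2.0141.
Social marginal benefit = demand + MEB = 74.954 - 2.553Q.
Set SMB = MC: 74.954 - 2.553Q = 55.295 + 2.621Q → Q* = 3.7996.
Height of the DWL triangle at Q_m is SMB(Q_m) − MC(Q_m) = MEB(Q_m) = 9.2379.
DWL = ½ × 1.7855 × 9.2379 = 8.2471.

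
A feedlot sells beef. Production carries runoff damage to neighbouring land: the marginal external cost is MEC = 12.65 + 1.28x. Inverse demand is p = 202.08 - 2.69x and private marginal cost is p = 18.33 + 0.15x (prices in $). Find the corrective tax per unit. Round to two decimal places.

Social marginal cost = private MC + MEC = 30.98 + 1.43x.
Set SMC = demand: 30.98 + 1.43x = 202.08 - 2.69x → x* = 41.5291.
The Pigouvian tax equals MEC at x*: 12.65 + 1.28×41.5291 = 65.8072.

tax = $65.81 per unit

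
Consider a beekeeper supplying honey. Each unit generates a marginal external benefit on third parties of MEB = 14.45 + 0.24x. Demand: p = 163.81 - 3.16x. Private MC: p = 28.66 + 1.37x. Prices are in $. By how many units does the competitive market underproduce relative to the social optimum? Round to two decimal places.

Market equilibrium (private): 28.66 + 1.37x = 163.81 - 3.16x → x_m = 29.8344.
Social marginal cost = private MC − MEB = 14.21 + 1.13x.
Set SMC = demand: 14.21 + 1.13x = 163.81 - 3.16x → x* = 34.8718.
Gap = |29.8344 − 34.8718| = 5.0374.

5.04 units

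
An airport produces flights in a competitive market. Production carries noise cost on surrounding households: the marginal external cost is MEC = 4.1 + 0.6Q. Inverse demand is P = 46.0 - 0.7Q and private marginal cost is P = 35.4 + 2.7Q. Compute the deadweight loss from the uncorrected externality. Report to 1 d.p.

Market equilibrium (private): 35.4 + 2.7Q = 46.0 - 0.7Q → Q_m = 3.1176.
Social marginal cost = private MC + MEC = 39.5 + 3.3Q.
Set SMC = demand: 39.5 + 3.3Q = 46.0 - 0.7Q → Q* = 1.6250.
The loss is the area between SMC and demand from Q* to Q_m; with linear curves that's a triangle of height MEC(Q_m).
DWL = ½ × 1.4926 × 5.9706 = 4.4559.

DWL = 4.5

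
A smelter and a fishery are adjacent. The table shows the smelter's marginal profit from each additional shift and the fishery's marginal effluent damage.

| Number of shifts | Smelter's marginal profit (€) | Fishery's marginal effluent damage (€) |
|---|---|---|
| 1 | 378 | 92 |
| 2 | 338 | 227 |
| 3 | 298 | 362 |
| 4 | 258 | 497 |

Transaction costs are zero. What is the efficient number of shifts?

2

Bargaining reaches the level where marginal profit last exceeds marginal effluent damage.
That holds through level 2 (338 ≥ 227) but not at 3 (298 < 362).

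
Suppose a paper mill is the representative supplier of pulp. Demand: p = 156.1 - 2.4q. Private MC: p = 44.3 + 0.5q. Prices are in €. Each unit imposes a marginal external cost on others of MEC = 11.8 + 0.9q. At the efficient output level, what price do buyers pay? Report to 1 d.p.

Social marginal cost = private MC + MEC = 56.1 + 1.4q.
Set SMC = demand: 56.1 + 1.4q = 156.1 - 2.4q → q* = 26.3158.
Consumer price on the demand curve at q*: 156.1 − 2.4×26.3158 = 92.9421.

P = €92.9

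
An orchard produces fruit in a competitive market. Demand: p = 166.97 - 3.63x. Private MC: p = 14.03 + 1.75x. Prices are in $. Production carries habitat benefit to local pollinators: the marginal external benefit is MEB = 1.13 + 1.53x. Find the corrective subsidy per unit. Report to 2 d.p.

subsidy = $62.36 per unit

Social marginal cost = private MC − MEB = 12.90 + 0.22x.
Set SMC = demand: 12.90 + 0.22x = 166.97 - 3.63x → x* = 40.0182.
The Pigouvian subsidy equals MEB at x*: 1.13 + 1.53×40.0182 = 62.3578.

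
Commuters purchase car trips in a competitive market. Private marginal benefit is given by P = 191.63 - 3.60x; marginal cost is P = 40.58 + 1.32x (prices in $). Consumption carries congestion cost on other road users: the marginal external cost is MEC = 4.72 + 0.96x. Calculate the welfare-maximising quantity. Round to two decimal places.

Social marginal benefit = demand − MEC = 186.91 - 4.56x.
Set SMB = MC: 186.91 - 4.56x = 40.58 + 1.32x → x* = 24.8861.

x* = 24.89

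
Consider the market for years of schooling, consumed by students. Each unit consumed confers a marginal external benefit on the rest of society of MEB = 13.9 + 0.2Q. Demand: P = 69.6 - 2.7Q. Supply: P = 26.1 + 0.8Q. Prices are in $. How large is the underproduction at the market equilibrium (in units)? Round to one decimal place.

5.0 units

Market equilibrium (private): 26.1 + 0.8Q = 69.6 - 2.7Q → Q_m = 12.4286.
Social marginal benefit = demand + MEB = 83.5 - 2.5Q.
Set SMB = MC: 83.5 - 2.5Q = 26.1 + 0.8Q → Q* = 17.3939.
Gap = |12.4286 − 17.3939| = 4.9653.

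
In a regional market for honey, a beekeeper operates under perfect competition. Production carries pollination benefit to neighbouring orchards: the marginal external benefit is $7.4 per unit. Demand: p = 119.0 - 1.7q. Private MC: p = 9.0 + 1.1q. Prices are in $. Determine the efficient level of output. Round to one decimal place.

Social marginal cost = private MC − MEB = 1.6 + 1.1q.
Set SMC = demand: 1.6 + 1.1q = 119.0 - 1.7q → q* = 41.9286.

q* = 41.9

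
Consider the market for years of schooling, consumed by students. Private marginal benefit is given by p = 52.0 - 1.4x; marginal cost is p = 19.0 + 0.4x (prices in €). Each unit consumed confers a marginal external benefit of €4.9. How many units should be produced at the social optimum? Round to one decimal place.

x* = 21.1

Social marginal benefit = demand + MEB = 56.9 - 1.4x.
Set SMB = MC: 56.9 - 1.4x = 19.0 + 0.4x → x* = 21.0556.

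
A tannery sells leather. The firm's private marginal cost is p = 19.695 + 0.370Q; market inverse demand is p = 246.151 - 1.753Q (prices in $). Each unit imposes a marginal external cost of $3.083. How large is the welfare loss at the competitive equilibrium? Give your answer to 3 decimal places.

DWL = $2.239

Market equilibrium (private): 19.695 + 0.370Q = 246.151 - 1.753Q → Q_m = 106.6679.
Social marginal cost = private MC + MEC = 22.778 + 0.370Q.
Set SMC = demand: 22.778 + 0.370Q = 246.151 - 1.753Q → Q* = 105.2157.
Between Q* and Q_m the wedge SMC − demand runs linearly from 0 to MEC(Q_m), so the loss is a triangle.
DWL = ½ × 1.4522 × 3.0830 = 2.2386.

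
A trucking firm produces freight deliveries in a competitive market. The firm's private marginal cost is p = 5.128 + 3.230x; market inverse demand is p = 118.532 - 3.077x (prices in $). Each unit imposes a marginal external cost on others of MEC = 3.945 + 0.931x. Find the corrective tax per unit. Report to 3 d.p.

Social marginal cost = private MC + MEC = 9.073 + 4.161x.
Set SMC = demand: 9.073 + 4.161x = 118.532 - 3.077x → x* = 15.1228.
The Pigouvian tax equals MEC at x*: 3.945 + 0.931×15.1228 = 18.0243.

tax = $18.024 per unit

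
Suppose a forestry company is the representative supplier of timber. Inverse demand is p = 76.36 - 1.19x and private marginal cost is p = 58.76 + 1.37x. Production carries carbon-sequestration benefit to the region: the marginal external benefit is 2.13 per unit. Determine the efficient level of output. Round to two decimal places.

x* = 7.71

Social marginal cost = private MC − MEB = 56.63 + 1.37x.
Set SMC = demand: 56.63 + 1.37x = 76.36 - 1.19x → x* = 7.7070.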